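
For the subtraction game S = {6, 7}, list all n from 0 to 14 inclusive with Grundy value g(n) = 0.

Grundy values for subtraction set {6, 7}:
k:     0  1  2  3  4  5  6  7  8  9 10 11 12 13 14
g(k):  0  0  0  0  0  0  1  1  1  1  1  1  2  0  0
The P-positions (g = 0) in 0..14 are 0, 1, 2, 3, 4, 5, 13, 14.

0, 1, 2, 3, 4, 5, 13, 14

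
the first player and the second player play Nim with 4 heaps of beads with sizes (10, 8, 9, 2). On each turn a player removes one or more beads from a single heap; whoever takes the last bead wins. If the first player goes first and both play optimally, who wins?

Compute the nim-sum pairwise:
10 XOR 8 = 2
2 XOR 9 = 11
11 XOR 2 = 9
The nim-sum is 9 ≠ 0, so this is an N-position: the player to move can win; the first player has a winning move.

the first player wins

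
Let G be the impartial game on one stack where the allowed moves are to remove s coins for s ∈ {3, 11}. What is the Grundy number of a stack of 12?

Build the Grundy sequence with g(k) = mex{g(k−s) : s ∈ {3, 11}, s ≤ k}:
k:     0  1  2  3  4  5  6  7  8  9 10 11 12
g(k):  0  0  0  1  1  1  0  0  0  1  1  1  2
So g(12) = 2.

2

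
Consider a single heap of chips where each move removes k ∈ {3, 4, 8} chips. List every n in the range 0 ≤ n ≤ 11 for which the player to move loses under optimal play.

0, 1, 2, 7

Grundy values for subtraction set {3, 4, 8}:
g(0) = mex{} = 0
g(1) = mex{} = 0
g(2) = mex{} = 0
g(3) = mex{0} = 1
g(4) = mex{0} = 1
g(5) = mex{0} = 1
g(6) = mex{0,1} = 2
g(7) = mex{1} = 0
g(8) = mex{0,1} = 2
g(9) = mex{0,1,2} = 3
g(10) = mex{0,2} = 1
g(11) = mex{0,1,2} = 3
The P-positions (g = 0) in 0..11 are 0, 1, 2, 7.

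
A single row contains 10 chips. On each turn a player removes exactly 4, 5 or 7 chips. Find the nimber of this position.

Grundy values for subtraction set {4, 5, 7}:
k:     0  1  2  3  4  5  6  7  8  9 10
g(k):  0  0  0  0  1  1  1  1  2  2  2
So g(10) = 2.

2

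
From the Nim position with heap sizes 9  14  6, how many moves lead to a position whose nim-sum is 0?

Nim-sum: 9 ⊕ 14 ⊕ 6 = 1.
The overall nim-sum is X = 1. A heap of size p has a winning move iff p XOR X < p (reduce it to p XOR X).
  9: 9 XOR 1 = 8 < 9 — winning move (to 8).
  14: 14 XOR 1 = 15 ≥ 14 — no move.
  6: 6 XOR 1 = 7 ≥ 6 — no move.
That gives 1 winning move.

1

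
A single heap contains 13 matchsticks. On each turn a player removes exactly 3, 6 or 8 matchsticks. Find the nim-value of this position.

Compute g(0), g(1), … for moves {3, 6, 8}:
k:     0  1  2  3  4  5  6  7  8  9 10 11 12 13
g(k):  0  0  0  1  1  1  2  2  2  3  3  0  0  0
So g(13) = 0.

0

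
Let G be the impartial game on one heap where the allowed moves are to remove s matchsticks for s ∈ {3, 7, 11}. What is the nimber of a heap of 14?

0

Compute g(0), g(1), … for moves {3, 7, 11}:
k:     0  1  2  3  4  5  6  7  8  9 10 11 12 13 14
g(k):  0  0  0  1  1  1  0  2  2  1  0  3  2  1  0
So g(14) = 0.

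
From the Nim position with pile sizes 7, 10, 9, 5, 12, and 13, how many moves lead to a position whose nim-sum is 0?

Compute the nim-sum pairwise:
7 XOR 10 = 13
13 XOR 9 = 4
4 XOR 5 = 1
1 XOR 12 = 13
13 XOR 13 = 0
The nim-sum is already 0, so every move leaves a nonzero nim-sum — there are no winning moves.

0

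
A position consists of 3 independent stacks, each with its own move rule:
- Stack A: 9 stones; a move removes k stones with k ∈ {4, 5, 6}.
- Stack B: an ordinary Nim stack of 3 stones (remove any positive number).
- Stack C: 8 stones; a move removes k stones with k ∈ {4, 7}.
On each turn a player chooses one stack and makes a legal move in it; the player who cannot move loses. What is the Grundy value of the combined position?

3

Build the Grundy sequence for stack A with g(k) = mex{g(k−s) : s ∈ {4, 5, 6}, s ≤ k}:
g(0) = mex{} = 0
g(1) = mex{} = 0
g(2) = mex{} = 0
g(3) = mex{} = 0
g(4) = mex{0} = 1
g(5) = mex{0} = 1
g(6) = mex{0} = 1
g(7) = mex{0} = 1
g(8) = mex{0,1} = 2
g(9) = mex{0,1} = 2
So g(9) = 2.
Stack B is a plain Nim stack of size 3, so its Grundy value is 3.
Build the Grundy sequence for stack C with g(k) = mex{g(k−s) : s ∈ {4, 7}, s ≤ k}:
g(0) = mex{} = 0
g(1) = mex{} = 0
g(2) = mex{} = 0
g(3) = mex{} = 0
g(4) = mex{0} = 1
g(5) = mex{0} = 1
g(6) = mex{0} = 1
g(7) = mex{0} = 1
g(8) = mex{0,1} = 2
So g(8) = 2.
The value of a disjunctive sum is the nim-sum of the parts.
Combined value = 2 XOR 3 XOR 2 = 3.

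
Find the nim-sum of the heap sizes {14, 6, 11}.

Compute the nim-sum pairwise:
14 ⊕ 6 = 8
8 ⊕ 11 = 3

3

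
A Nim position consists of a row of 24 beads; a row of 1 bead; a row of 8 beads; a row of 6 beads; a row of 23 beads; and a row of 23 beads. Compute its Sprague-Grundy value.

23

Nim-sum: 24 ⊕ 1 ⊕ 8 ⊕ 6 ⊕ 23 ⊕ 23 = 23.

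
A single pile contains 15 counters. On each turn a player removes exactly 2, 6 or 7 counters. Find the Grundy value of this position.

Compute g(0), g(1), … for moves {2, 6, 7}:
k:     0  1  2  3  4  5  6  7  8  9 10 11 12 13 14 15
g(k):  0  0  1  1  0  0  1  1  2  0  3  1  2  0  0  1
So g(15) = 1.

1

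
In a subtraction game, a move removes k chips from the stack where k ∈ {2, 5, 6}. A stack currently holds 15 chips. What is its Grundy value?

Compute g(0), g(1), … for moves {2, 5, 6}:
k:     0  1  2  3  4  5  6  7  8  9 10 11 12 13 14 15
g(k):  0  0  1  1  0  2  1  3  0  2  1  0  0  1  1  0
So g(15) = 0.

0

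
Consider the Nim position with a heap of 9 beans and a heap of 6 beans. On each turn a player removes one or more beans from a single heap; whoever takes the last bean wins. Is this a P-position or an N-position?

Compute the nim-sum pairwise:
9 XOR 6 = 15
The nim-sum is 15 ≠ 0, so this is an N-position: the player to move can win.

N-position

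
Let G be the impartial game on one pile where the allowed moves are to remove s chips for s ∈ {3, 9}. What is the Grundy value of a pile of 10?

Compute g(0), g(1), … for moves {3, 9}:
k:     0  1  2  3  4  5  6  7  8  9 10
g(k):  0  0  0  1  1  1  0  0  0  1  1
So g(10) = 1.

1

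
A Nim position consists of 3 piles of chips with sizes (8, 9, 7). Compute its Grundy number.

Compute the nim-sum pairwise:
8 ⊕ 9 = 1
1 ⊕ 7 = 6

6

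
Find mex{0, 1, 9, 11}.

The values 0, 1 are all present; 2 is the first non-negative integer missing from the set.

2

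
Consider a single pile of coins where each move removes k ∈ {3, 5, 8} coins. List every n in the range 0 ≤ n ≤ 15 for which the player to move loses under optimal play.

0, 1, 2, 11, 12, 13

Compute g(0), g(1), … for moves {3, 5, 8}:
k:     0  1  2  3  4  5  6  7  8  9 10 11 12 13 14 15
g(k):  0  0  0  1  1  1  2  2  2  3  3  0  0  0  1  1
The P-positions (g = 0) in 0..15 are 0, 1, 2, 11, 12, 13.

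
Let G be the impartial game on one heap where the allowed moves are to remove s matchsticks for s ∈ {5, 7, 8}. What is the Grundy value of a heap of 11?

Compute g(0), g(1), … for moves {5, 7, 8}:
k:     0  1  2  3  4  5  6  7  8  9 10 11
g(k):  0  0  0  0  0  1  1  1  1  1  2  2
So g(11) = 2.

2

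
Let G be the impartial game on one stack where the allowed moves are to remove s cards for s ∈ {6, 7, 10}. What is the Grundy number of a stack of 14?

Compute g(0), g(1), … for moves {6, 7, 10}:
g(0) = mex{} = 0
g(1) = mex{} = 0
g(2) = mex{} = 0
g(3) = mex{} = 0
g(4) = mex{} = 0
g(5) = mex{} = 0
g(6) = mex{0} = 1
g(7) = mex{0} = 1
g(8) = mex{0} = 1
g(9) = mex{0} = 1
g(10) = mex{0} = 1
g(11) = mex{0} = 1
g(12) = mex{0,1} = 2
g(13) = mex{0,1} = 2
g(14) = mex{0,1} = 2
So g(14) = 2.

2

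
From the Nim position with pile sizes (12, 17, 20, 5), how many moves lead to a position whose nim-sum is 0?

1

Nim-sum: 12 ⊕ 17 ⊕ 20 ⊕ 5 = 12.
The overall nim-sum is X = 12. A pile of size p has a winning move iff p XOR X < p (reduce it to p XOR X).
  12: 12 XOR 12 = 0 < 12 — winning move (to 0).
  17: 17 XOR 12 = 29 ≥ 17 — no move.
  20: 20 XOR 12 = 24 ≥ 20 — no move.
  5: 5 XOR 12 = 9 ≥ 5 — no move.
That gives 1 winning move.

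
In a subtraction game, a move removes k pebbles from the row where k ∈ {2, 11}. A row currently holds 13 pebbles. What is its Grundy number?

Grundy values for subtraction set {2, 11}:
g(0) = mex{} = 0
g(1) = mex{} = 0
g(2) = mex{0} = 1
g(3) = mex{0} = 1
g(4) = mex{1} = 0
g(5) = mex{1} = 0
g(6) = mex{0} = 1
g(7) = mex{0} = 1
g(8) = mex{1} = 0
g(9) = mex{1} = 0
g(10) = mex{0} = 1
g(11) = mex{0} = 1
g(12) = mex{0,1} = 2
g(13) = mex{1} = 0
So g(13) = 0.

0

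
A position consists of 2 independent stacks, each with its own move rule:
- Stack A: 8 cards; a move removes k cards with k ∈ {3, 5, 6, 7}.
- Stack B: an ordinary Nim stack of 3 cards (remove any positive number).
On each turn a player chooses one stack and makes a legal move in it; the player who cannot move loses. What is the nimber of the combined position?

Build the Grundy sequence for stack A with g(k) = mex{g(k−s) : s ∈ {3, 5, 6, 7}, s ≤ k}:
g(0) = mex{} = 0
g(1) = mex{} = 0
g(2) = mex{} = 0
g(3) = mex{0} = 1
g(4) = mex{0} = 1
g(5) = mex{0} = 1
g(6) = mex{0,1} = 2
g(7) = mex{0,1} = 2
g(8) = mex{0,1} = 2
So g(8) = 2.
Stack B is a plain Nim stack of size 3, so its Grundy value is 3.
The value of a disjunctive sum is the nim-sum of the parts.
Combined value = 2 XOR 3 = 1.

1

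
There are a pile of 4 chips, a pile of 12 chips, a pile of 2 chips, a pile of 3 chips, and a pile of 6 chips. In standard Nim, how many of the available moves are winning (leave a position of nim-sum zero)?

Compute the nim-sum pairwise:
4 ⊕ 12 = 8
8 ⊕ 2 = 10
10 ⊕ 3 = 9
9 ⊕ 6 = 15
The overall nim-sum is X = 15. A pile of size p has a winning move iff p XOR X < p (reduce it to p XOR X).
  4: 4 XOR 15 = 11 ≥ 4 — no move.
  12: 12 XOR 15 = 3 < 12 — winning move (to 3).
  2: 2 XOR 15 = 13 ≥ 2 — no move.
  3: 3 XOR 15 = 12 ≥ 3 — no move.
  6: 6 XOR 15 = 9 ≥ 6 — no move.
That gives 1 winning move.

1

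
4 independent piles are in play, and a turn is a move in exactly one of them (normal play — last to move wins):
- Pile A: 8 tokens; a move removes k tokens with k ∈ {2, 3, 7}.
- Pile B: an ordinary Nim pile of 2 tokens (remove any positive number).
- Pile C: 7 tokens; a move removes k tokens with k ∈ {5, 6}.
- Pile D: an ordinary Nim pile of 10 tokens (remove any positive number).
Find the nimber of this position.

For pile A, compute g(0), g(1), … with moves {2, 3, 7}:
g(0) = mex{} = 0
g(1) = mex{} = 0
g(2) = mex{0} = 1
g(3) = mex{0} = 1
g(4) = mex{0,1} = 2
g(5) = mex{1} = 0
g(6) = mex{1,2} = 0
g(7) = mex{0,2} = 1
g(8) = mex{0} = 1
So g(8) = 1.
Pile B is a plain Nim pile of size 2, so its Grundy value is 2.
Build the Grundy sequence for pile C with g(k) = mex{g(k−s) : s ∈ {5, 6}, s ≤ k}:
g(0) = mex{} = 0
g(1) = mex{} = 0
g(2) = mex{} = 0
g(3) = mex{} = 0
g(4) = mex{} = 0
g(5) = mex{0} = 1
g(6) = mex{0} = 1
g(7) = mex{0} = 1
So g(7) = 1.
Pile D is a plain Nim pile of size 10, so its Grundy value is 10.
The value of a disjunctive sum is the nim-sum of the parts.
Combined value = 1 ⊕ 2 ⊕ 1 ⊕ 10 = 8.

8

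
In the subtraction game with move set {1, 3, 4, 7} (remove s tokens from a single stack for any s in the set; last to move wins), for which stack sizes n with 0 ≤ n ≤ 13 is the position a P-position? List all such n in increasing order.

0, 2, 8, 10

Grundy values for subtraction set {1, 3, 4, 7}:
g(0) = mex{} = 0
g(1) = mex{0} = 1
g(2) = mex{1} = 0
g(3) = mex{0} = 1
g(4) = mex{0,1} = 2
g(5) = mex{0,1,2} = 3
g(6) = mex{0,1,3} = 2
g(7) = mex{0,1,2} = 3
g(8) = mex{1,2,3} = 0
g(9) = mex{0,2,3} = 1
g(10) = mex{1,2,3} = 0
g(11) = mex{0,2,3} = 1
g(12) = mex{0,1,3} = 2
g(13) = mex{0,1,2} = 3
The P-positions (g = 0) in 0..13 are 0, 2, 8, 10.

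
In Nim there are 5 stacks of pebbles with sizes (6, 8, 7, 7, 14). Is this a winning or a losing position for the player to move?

Losing position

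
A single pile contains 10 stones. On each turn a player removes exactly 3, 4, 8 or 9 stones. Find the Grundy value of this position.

Compute g(0), g(1), … for moves {3, 4, 8, 9}:
g(0) = mex{} = 0
g(1) = mex{} = 0
g(2) = mex{} = 0
g(3) = mex{0} = 1
g(4) = mex{0} = 1
g(5) = mex{0} = 1
g(6) = mex{0,1} = 2
g(7) = mex{1} = 0
g(8) = mex{0,1} = 2
g(9) = mex{0,1,2} = 3
g(10) = mex{0,2} = 1
So g(10) = 1.

1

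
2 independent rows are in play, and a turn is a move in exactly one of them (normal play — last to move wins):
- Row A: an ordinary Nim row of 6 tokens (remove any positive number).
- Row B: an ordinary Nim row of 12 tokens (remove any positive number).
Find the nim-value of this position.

10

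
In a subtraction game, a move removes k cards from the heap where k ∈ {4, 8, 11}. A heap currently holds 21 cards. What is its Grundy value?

Grundy values for subtraction set {4, 8, 11}:
k:     0  1  2  3  4  5  6  7  8  9 10 11 12 13 14 15 16 17 18 19 20 21
g(k):  0  0  0  0  1  1  1  1  2  2  2  2  3  3  3  0  0  0  0  1  1  1
So g(21) = 1.

1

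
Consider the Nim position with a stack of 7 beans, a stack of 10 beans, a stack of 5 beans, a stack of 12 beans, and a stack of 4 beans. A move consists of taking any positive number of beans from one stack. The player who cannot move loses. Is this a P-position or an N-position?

P-position

Nim-sum: 7 XOR 10 XOR 5 XOR 12 XOR 4 = 0.
The nim-sum is 0, so this is a P-position: the player to move is in a losing position under optimal play.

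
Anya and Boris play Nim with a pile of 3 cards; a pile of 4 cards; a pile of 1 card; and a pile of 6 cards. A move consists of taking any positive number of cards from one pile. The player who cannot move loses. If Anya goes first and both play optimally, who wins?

Boris wins

Compute the nim-sum pairwise:
3 ^ 4 = 7
7 ^ 1 = 6
6 ^ 6 = 0
The nim-sum is 0, so this is a P-position: the player to move is in a losing position under optimal play; Anya is about to move from it and so loses — Boris wins.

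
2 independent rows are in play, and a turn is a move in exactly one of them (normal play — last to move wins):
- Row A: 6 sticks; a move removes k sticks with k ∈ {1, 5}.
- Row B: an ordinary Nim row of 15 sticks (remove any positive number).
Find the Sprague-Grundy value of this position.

For row A, compute g(0), g(1), … with moves {1, 5}:
k:     0  1  2  3  4  5  6
g(k):  0  1  0  1  0  1  0
So g(6) = 0.
Row B is a plain Nim row of size 15, so its Grundy value is 15.
The value of a disjunctive sum is the nim-sum of the parts.
Combined value = 0 ⊕ 15 = 15.

15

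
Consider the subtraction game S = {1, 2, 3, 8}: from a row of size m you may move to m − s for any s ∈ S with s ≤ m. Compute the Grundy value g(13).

0

Build the Grundy sequence with g(k) = mex{g(k−s) : s ∈ {1, 2, 3, 8}, s ≤ k}:
k:     0  1  2  3  4  5  6  7  8  9 10 11 12 13
g(k):  0  1  2  3  0  1  2  3  4  0  1  2  3  0
So g(13) = 0.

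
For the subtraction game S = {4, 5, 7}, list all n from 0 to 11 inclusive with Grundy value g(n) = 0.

Grundy values for subtraction set {4, 5, 7}:
g(0) = mex{} = 0
g(1) = mex{} = 0
g(2) = mex{} = 0
g(3) = mex{} = 0
g(4) = mex{0} = 1
g(5) = mex{0} = 1
g(6) = mex{0} = 1
g(7) = mex{0} = 1
g(8) = mex{0,1} = 2
g(9) = mex{0,1} = 2
g(10) = mex{0,1} = 2
g(11) = mex{1} = 0
The P-positions (g = 0) in 0..11 are 0, 1, 2, 3, 11.

0, 1, 2, 3, 11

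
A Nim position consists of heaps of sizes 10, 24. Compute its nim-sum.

Nim-sum: 10 ⊕ 24 = 18.

18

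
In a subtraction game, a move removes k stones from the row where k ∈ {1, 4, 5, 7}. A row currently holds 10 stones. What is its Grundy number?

Grundy values for subtraction set {1, 4, 5, 7}:
g(0) = mex{} = 0
g(1) = mex{0} = 1
g(2) = mex{1} = 0
g(3) = mex{0} = 1
g(4) = mex{0,1} = 2
g(5) = mex{0,1,2} = 3
g(6) = mex{0,1,3} = 2
g(7) = mex{0,1,2} = 3
g(8) = mex{1,2,3} = 0
g(9) = mex{0,2,3} = 1
g(10) = mex{1,2,3} = 0
So g(10) = 0.

0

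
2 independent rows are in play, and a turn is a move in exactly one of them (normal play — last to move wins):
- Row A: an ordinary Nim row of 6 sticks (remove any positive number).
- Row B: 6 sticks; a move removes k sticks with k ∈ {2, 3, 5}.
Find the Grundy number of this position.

5

Row A is a plain Nim row of size 6, so its Grundy value is 6.
Build the Grundy sequence for row B with g(k) = mex{g(k−s) : s ∈ {2, 3, 5}, s ≤ k}:
k:     0  1  2  3  4  5  6
g(k):  0  0  1  1  2  2  3
So g(6) = 3.
By the Sprague-Grundy theorem, the Grundy value of a sum of independent games is the XOR of the component values.
Combined value = 6 XOR 3 = 5.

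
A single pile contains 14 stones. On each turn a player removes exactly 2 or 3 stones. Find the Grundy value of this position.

2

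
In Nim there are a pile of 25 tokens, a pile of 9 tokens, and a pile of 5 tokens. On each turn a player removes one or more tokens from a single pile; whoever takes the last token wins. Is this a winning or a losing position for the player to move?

Write each in binary and XOR column by column:
  11001  (25)
  01001  (9)
  00101  (5)
  -----
  10101  (21)
The nim-sum is 21 ≠ 0, so this is an N-position: the player to move can win.

Winning position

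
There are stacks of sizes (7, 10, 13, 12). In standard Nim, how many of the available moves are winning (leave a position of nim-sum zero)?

3

Nim-sum: 7 ⊕ 10 ⊕ 13 ⊕ 12 = 12.
The overall nim-sum is X = 12. A stack of size p has a winning move iff p XOR X < p (reduce it to p XOR X).
  7: 7 XOR 12 = 11 ≥ 7 — no move.
  10: 10 XOR 12 = 6 < 10 — winning move (to 6).
  13: 13 XOR 12 = 1 < 13 — winning move (to 1).
  12: 12 XOR 12 = 0 < 12 — winning move (to 0).
That gives 3 winning moves.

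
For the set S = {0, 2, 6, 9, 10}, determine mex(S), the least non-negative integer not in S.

1

0 is in the set but 1 is not, so the mex is 1.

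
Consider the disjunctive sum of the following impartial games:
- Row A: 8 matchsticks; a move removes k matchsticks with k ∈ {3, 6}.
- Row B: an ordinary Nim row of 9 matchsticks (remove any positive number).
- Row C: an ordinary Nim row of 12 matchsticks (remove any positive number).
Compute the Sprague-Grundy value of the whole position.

Grundy values for row A (subtraction set {3, 6}):
g(0) = mex{} = 0
g(1) = mex{} = 0
g(2) = mex{} = 0
g(3) = mex{0} = 1
g(4) = mex{0} = 1
g(5) = mex{0} = 1
g(6) = mex{0,1} = 2
g(7) = mex{0,1} = 2
g(8) = mex{0,1} = 2
So g(8) = 2.
Row B is a plain Nim row of size 9, so its Grundy value is 9.
Row C is a plain Nim row of size 12, so its Grundy value is 12.
By the Sprague-Grundy theorem, the Grundy value of a sum of independent games is the XOR of the component values.
Combined value = 2 ⊕ 9 ⊕ 12 = 7.

7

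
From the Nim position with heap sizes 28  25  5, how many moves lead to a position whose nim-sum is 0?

In binary:
  11100  (28)
  11001  (25)
  00101  (5)
  -----
  00000  (0)
The nim-sum is already 0, so every move leaves a nonzero nim-sum — there are no winning moves.

0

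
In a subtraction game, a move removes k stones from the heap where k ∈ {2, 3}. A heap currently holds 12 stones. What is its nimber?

Grundy values for subtraction set {2, 3}:
g(0) = mex{} = 0
g(1) = mex{} = 0
g(2) = mex{0} = 1
g(3) = mex{0} = 1
g(4) = mex{0,1} = 2
g(5) = mex{1} = 0
g(6) = mex{1,2} = 0
g(7) = mex{0,2} = 1
g(8) = mex{0} = 1
g(9) = mex{0,1} = 2
g(10) = mex{1} = 0
g(11) = mex{1,2} = 0
g(12) = mex{0,2} = 1
So g(12) = 1.

1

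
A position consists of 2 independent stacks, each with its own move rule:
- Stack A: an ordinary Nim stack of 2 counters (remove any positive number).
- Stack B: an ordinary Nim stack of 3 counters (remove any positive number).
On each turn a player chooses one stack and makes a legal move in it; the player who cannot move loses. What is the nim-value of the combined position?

1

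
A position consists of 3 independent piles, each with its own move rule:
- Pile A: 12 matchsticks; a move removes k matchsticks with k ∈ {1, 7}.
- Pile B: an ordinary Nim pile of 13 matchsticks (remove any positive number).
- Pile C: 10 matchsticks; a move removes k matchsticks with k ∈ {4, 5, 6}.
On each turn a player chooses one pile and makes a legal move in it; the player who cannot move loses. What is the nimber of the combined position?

For pile A, compute g(0), g(1), … with moves {1, 7}:
k:     0  1  2  3  4  5  6  7  8  9 10 11 12
g(k):  0  1  0  1  0  1  0  1  0  1  0  1  0
So g(12) = 0.
Pile B is a plain Nim pile of size 13, so its Grundy value is 13.
Grundy values for pile C (subtraction set {4, 5, 6}):
k:     0  1  2  3  4  5  6  7  8  9 10
g(k):  0  0  0  0  1  1  1  1  2  2  0
So g(10) = 0.
The value of a disjunctive sum is the nim-sum of the parts.
Combined value = 0 XOR 13 XOR 0 = 13.

13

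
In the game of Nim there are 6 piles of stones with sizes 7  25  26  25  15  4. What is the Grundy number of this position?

22

Bitwise XOR of the heap sizes:
  00111  (7)
  11001  (25)
  11010  (26)
  11001  (25)
  01111  (15)
  00100  (4)
  -----
  10110  (22)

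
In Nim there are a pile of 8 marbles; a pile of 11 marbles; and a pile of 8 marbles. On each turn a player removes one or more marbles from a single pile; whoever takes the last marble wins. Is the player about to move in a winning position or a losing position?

Compute the nim-sum pairwise:
8 ⊕ 11 = 3
3 ⊕ 8 = 11
The nim-sum is 11 ≠ 0, so this is an N-position: the player to move can win.

Winning position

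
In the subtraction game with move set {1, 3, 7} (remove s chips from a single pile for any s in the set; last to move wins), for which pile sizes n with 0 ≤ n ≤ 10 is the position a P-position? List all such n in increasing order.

0, 2, 4, 6, 8, 10

Compute g(0), g(1), … for moves {1, 3, 7}:
k:     0  1  2  3  4  5  6  7  8  9 10
g(k):  0  1  0  1  0  1  0  1  0  1  0
The P-positions (g = 0) in 0..10 are 0, 2, 4, 6, 8, 10.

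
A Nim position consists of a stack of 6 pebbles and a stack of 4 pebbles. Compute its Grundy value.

2

Nim-sum: 6 XOR 4 = 2.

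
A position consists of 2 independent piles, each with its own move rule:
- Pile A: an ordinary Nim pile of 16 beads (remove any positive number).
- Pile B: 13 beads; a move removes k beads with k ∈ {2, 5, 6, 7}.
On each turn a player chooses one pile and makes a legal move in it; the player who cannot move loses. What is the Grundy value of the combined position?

16

Pile A is a plain Nim pile of size 16, so its Grundy value is 16.
Build the Grundy sequence for pile B with g(k) = mex{g(k−s) : s ∈ {2, 5, 6, 7}, s ≤ k}:
g(0) = mex{} = 0
g(1) = mex{} = 0
g(2) = mex{0} = 1
g(3) = mex{0} = 1
g(4) = mex{1} = 0
g(5) = mex{0,1} = 2
g(6) = mex{0} = 1
g(7) = mex{0,1,2} = 3
g(8) = mex{0,1} = 2
g(9) = mex{0,1,3} = 2
g(10) = mex{0,1,2} = 3
g(11) = mex{0,1,2} = 3
g(12) = mex{1,2,3} = 0
g(13) = mex{1,2,3} = 0
So g(13) = 0.
The value of a disjunctive sum is the nim-sum of the parts.
Combined value = 16 ⊕ 0 = 16.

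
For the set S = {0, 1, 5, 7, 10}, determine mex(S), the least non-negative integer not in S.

2

The values 0, 1 are all present; 2 is the first non-negative integer missing from the set.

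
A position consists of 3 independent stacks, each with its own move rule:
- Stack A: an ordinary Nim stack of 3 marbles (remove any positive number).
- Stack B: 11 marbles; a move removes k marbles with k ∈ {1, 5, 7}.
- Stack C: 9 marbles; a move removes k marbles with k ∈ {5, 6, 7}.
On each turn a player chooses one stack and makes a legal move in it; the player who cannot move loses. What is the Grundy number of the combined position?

3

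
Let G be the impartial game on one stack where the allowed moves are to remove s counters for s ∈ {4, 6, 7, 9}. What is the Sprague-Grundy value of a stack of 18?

1

Build the Grundy sequence with g(k) = mex{g(k−s) : s ∈ {4, 6, 7, 9}, s ≤ k}:
k:     0  1  2  3  4  5  6  7  8  9 10 11 12 13 14 15 16 17 18
g(k):  0  0  0  0  1  1  1  1  2  2  2  2  3  0  0  0  0  1  1
So g(18) = 1.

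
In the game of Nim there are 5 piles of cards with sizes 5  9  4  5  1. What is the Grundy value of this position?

12

Bitwise XOR of the heap sizes:
  0101  (5)
  1001  (9)
  0100  (4)
  0101  (5)
  0001  (1)
  ----
  1100  (12)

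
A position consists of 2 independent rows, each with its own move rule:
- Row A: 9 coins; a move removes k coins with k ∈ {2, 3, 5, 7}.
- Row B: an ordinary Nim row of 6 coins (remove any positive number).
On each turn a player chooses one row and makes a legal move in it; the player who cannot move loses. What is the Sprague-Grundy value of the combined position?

Build the Grundy sequence for row A with g(k) = mex{g(k−s) : s ∈ {2, 3, 5, 7}, s ≤ k}:
k:     0  1  2  3  4  5  6  7  8  9
g(k):  0  0  1  1  2  2  3  3  4  0
So g(9) = 0.
Row B is a plain Nim row of size 6, so its Grundy value is 6.
By the Sprague-Grundy theorem, the Grundy value of a sum of independent games is the XOR of the component values.
Combined value = 0 XOR 6 = 6.

6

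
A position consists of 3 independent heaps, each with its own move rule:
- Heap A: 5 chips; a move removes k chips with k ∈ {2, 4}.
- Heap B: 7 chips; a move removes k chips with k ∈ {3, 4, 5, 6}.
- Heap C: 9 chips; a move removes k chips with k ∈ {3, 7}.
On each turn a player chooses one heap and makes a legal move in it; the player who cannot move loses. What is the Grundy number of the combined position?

1

For heap A, compute g(0), g(1), … with moves {2, 4}:
g(0) = mex{} = 0
g(1) = mex{} = 0
g(2) = mex{0} = 1
g(3) = mex{0} = 1
g(4) = mex{0,1} = 2
g(5) = mex{0,1} = 2
So g(5) = 2.
Build the Grundy sequence for heap B with g(k) = mex{g(k−s) : s ∈ {3, 4, 5, 6}, s ≤ k}:
g(0) = mex{} = 0
g(1) = mex{} = 0
g(2) = mex{} = 0
g(3) = mex{0} = 1
g(4) = mex{0} = 1
g(5) = mex{0} = 1
g(6) = mex{0,1} = 2
g(7) = mex{0,1} = 2
So g(7) = 2.
Build the Grundy sequence for heap C with g(k) = mex{g(k−s) : s ∈ {3, 7}, s ≤ k}:
g(0) = mex{} = 0
g(1) = mex{} = 0
g(2) = mex{} = 0
g(3) = mex{0} = 1
g(4) = mex{0} = 1
g(5) = mex{0} = 1
g(6) = mex{1} = 0
g(7) = mex{0,1} = 2
g(8) = mex{0,1} = 2
g(9) = mex{0} = 1
So g(9) = 1.
By the Sprague-Grundy theorem, the Grundy value of a sum of independent games is the XOR of the component values.
Combined value = 2 ⊕ 2 ⊕ 1 = 1.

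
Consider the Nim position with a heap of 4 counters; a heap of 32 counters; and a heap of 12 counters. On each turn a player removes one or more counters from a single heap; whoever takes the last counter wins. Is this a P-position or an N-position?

N-position

Nim-sum: 4 ⊕ 32 ⊕ 12 = 40.
The nim-sum is 40 ≠ 0, so this is an N-position: the player to move can win.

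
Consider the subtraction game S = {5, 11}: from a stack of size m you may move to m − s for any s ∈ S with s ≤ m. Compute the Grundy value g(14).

2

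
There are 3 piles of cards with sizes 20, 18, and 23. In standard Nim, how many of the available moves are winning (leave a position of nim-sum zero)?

Compute the nim-sum pairwise:
20 ⊕ 18 = 6
6 ⊕ 23 = 17
The overall nim-sum is X = 17. A pile of size p has a winning move iff p XOR X < p (reduce it to p XOR X).
  20: 20 XOR 17 = 5 < 20 — winning move (to 5).
  18: 18 XOR 17 = 3 < 18 — winning move (to 3).
  23: 23 XOR 17 = 6 < 23 — winning move (to 6).
That gives 3 winning moves.

3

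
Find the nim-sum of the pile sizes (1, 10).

11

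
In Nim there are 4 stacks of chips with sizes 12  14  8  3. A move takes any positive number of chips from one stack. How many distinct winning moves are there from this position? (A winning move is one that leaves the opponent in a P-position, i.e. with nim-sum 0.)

Compute the nim-sum pairwise:
12 ^ 14 = 2
2 ^ 8 = 10
10 ^ 3 = 9
The overall nim-sum is X = 9. A stack of size p has a winning move iff p XOR X < p (reduce it to p XOR X).
  12: 12 XOR 9 = 5 < 12 — winning move (to 5).
  14: 14 XOR 9 = 7 < 14 — winning move (to 7).
  8: 8 XOR 9 = 1 < 8 — winning move (to 1).
  3: 3 XOR 9 = 10 ≥ 3 — no move.
That gives 3 winning moves.

3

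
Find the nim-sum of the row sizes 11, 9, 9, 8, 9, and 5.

15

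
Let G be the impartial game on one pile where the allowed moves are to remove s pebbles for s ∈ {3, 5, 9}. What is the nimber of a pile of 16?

0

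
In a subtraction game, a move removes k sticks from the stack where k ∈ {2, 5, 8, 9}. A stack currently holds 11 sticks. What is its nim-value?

0

Build the Grundy sequence with g(k) = mex{g(k−s) : s ∈ {2, 5, 8, 9}, s ≤ k}:
g(0) = mex{} = 0
g(1) = mex{} = 0
g(2) = mex{0} = 1
g(3) = mex{0} = 1
g(4) = mex{1} = 0
g(5) = mex{0,1} = 2
g(6) = mex{0} = 1
g(7) = mex{1,2} = 0
g(8) = mex{0,1} = 2
g(9) = mex{0} = 1
g(10) = mex{0,1,2} = 3
g(11) = mex{1} = 0
So g(11) = 0.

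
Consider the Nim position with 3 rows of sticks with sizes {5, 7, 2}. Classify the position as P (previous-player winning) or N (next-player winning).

P-position

Nim-sum: 5 ⊕ 7 ⊕ 2 = 0.
The nim-sum is 0, so this is a P-position: the player to move is in a losing position under optimal play.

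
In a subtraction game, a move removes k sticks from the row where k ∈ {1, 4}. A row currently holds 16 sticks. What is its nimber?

1

Grundy values for subtraction set {1, 4}:
k:     0  1  2  3  4  5  6  7  8  9 10 11 12 13 14 15 16
g(k):  0  1  0  1  2  0  1  0  1  2  0  1  0  1  2  0  1
So g(16) = 1.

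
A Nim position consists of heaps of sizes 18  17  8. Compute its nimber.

Compute the nim-sum pairwise:
18 ^ 17 = 3
3 ^ 8 = 11

11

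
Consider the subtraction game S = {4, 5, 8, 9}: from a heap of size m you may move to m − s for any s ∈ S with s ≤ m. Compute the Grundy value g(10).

2

Build the Grundy sequence with g(k) = mex{g(k−s) : s ∈ {4, 5, 8, 9}, s ≤ k}:
k:     0  1  2  3  4  5  6  7  8  9 10
g(k):  0  0  0  0  1  1  1  1  2  2  2
So g(10) = 2.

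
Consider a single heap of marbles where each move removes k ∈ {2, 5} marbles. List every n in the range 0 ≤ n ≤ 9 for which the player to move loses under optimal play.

0, 1, 4, 7, 8

Build the Grundy sequence with g(k) = mex{g(k−s) : s ∈ {2, 5}, s ≤ k}:
k:     0  1  2  3  4  5  6  7  8  9
g(k):  0  0  1  1  0  2  1  0  0  1
The P-positions (g = 0) in 0..9 are 0, 1, 4, 7, 8.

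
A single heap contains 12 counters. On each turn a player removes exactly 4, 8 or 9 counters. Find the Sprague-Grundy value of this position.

3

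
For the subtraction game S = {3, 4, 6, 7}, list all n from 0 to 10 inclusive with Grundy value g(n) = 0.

0, 1, 2, 10

Build the Grundy sequence with g(k) = mex{g(k−s) : s ∈ {3, 4, 6, 7}, s ≤ k}:
k:     0  1  2  3  4  5  6  7  8  9 10
g(k):  0  0  0  1  1  1  2  2  2  3  0
The P-positions (g = 0) in 0..10 are 0, 1, 2, 10.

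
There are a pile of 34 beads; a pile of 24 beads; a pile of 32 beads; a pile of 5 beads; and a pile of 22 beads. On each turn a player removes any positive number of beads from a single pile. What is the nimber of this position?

Compute the nim-sum pairwise:
34 ⊕ 24 = 58
58 ⊕ 32 = 26
26 ⊕ 5 = 31
31 ⊕ 22 = 9

9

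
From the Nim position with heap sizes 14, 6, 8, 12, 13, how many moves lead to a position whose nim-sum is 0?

1

In binary:
  1110  (14)
  0110  (6)
  1000  (8)
  1100  (12)
  1101  (13)
  ----
  0001  (1)
The overall nim-sum is X = 1. A heap of size p has a winning move iff p XOR X < p (reduce it to p XOR X).
  14: 14 XOR 1 = 15 ≥ 14 — no move.
  6: 6 XOR 1 = 7 ≥ 6 — no move.
  8: 8 XOR 1 = 9 ≥ 8 — no move.
  12: 12 XOR 1 = 13 ≥ 12 — no move.
  13: 13 XOR 1 = 12 < 13 — winning move (to 12).
That gives 1 winning move.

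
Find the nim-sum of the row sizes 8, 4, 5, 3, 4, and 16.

Compute the nim-sum pairwise:
8 ⊕ 4 = 12
12 ⊕ 5 = 9
9 ⊕ 3 = 10
10 ⊕ 4 = 14
14 ⊕ 16 = 30

30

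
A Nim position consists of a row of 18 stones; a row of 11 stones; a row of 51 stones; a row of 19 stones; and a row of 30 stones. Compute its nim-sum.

39

Compute the nim-sum pairwise:
18 ^ 11 = 25
25 ^ 51 = 42
42 ^ 19 = 57
57 ^ 30 = 39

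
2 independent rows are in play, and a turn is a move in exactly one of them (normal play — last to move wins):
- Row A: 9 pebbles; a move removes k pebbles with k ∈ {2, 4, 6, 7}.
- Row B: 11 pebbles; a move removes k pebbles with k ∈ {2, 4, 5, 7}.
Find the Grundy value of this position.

Build the Grundy sequence for row A with g(k) = mex{g(k−s) : s ∈ {2, 4, 6, 7}, s ≤ k}:
g(0) = mex{} = 0
g(1) = mex{} = 0
g(2) = mex{0} = 1
g(3) = mex{0} = 1
g(4) = mex{0,1} = 2
g(5) = mex{0,1} = 2
g(6) = mex{0,1,2} = 3
g(7) = mex{0,1,2} = 3
g(8) = mex{0,1,2,3} = 4
g(9) = mex{1,2,3} = 0
So g(9) = 0.
Grundy values for row B (subtraction set {2, 4, 5, 7}):
g(0) = mex{} = 0
g(1) = mex{} = 0
g(2) = mex{0} = 1
g(3) = mex{0} = 1
g(4) = mex{0,1} = 2
g(5) = mex{0,1} = 2
g(6) = mex{0,1,2} = 3
g(7) = mex{0,1,2} = 3
g(8) = mex{0,1,2,3} = 4
g(9) = mex{1,2,3} = 0
g(10) = mex{1,2,3,4} = 0
g(11) = mex{0,2,3} = 1
So g(11) = 1.
The value of a disjunctive sum is the nim-sum of the parts.
Combined value = 0 ⊕ 1 = 1.

1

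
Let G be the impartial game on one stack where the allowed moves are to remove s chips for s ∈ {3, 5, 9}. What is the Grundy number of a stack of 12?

0

Grundy values for subtraction set {3, 5, 9}:
k:     0  1  2  3  4  5  6  7  8  9 10 11 12
g(k):  0  0  0  1  1  1  2  2  0  3  3  1  0
So g(12) = 0.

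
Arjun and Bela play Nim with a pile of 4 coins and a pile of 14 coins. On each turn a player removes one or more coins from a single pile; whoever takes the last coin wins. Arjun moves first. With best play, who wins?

Write each in binary and XOR column by column:
  0100  (4)
  1110  (14)
  ----
  1010  (10)
The nim-sum is 10 ≠ 0, so this is an N-position: the player to move can win; Arjun has a winning move.

Arjun wins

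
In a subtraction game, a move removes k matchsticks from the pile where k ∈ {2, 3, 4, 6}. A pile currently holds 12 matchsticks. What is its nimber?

2

Compute g(0), g(1), … for moves {2, 3, 4, 6}:
k:     0  1  2  3  4  5  6  7  8  9 10 11 12
g(k):  0  0  1  1  2  2  3  3  0  0  1  1  2
So g(12) = 2.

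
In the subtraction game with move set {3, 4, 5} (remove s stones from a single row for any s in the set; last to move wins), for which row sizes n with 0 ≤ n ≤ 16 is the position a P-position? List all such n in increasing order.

0, 1, 2, 8, 9, 10, 16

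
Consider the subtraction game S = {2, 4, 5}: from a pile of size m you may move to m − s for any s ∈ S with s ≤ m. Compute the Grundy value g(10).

1

Build the Grundy sequence with g(k) = mex{g(k−s) : s ∈ {2, 4, 5}, s ≤ k}:
k:     0  1  2  3  4  5  6  7  8  9 10
g(k):  0  0  1  1  2  2  3  0  0  1  1
So g(10) = 1.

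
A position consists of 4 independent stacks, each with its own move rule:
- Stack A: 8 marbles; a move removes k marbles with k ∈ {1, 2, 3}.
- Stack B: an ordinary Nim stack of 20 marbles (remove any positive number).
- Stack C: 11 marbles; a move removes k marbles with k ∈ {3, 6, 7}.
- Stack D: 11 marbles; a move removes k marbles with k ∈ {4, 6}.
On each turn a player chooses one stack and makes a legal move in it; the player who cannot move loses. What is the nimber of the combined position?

20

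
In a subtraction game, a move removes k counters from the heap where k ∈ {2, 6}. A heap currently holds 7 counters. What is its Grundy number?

Compute g(0), g(1), … for moves {2, 6}:
g(0) = mex{} = 0
g(1) = mex{} = 0
g(2) = mex{0} = 1
g(3) = mex{0} = 1
g(4) = mex{1} = 0
g(5) = mex{1} = 0
g(6) = mex{0} = 1
g(7) = mex{0} = 1
So g(7) = 1.

1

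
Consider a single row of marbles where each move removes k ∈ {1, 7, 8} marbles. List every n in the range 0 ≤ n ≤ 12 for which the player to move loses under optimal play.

0, 2, 4, 6

Compute g(0), g(1), … for moves {1, 7, 8}:
g(0) = mex{} = 0
g(1) = mex{0} = 1
g(2) = mex{1} = 0
g(3) = mex{0} = 1
g(4) = mex{1} = 0
g(5) = mex{0} = 1
g(6) = mex{1} = 0
g(7) = mex{0} = 1
g(8) = mex{0,1} = 2
g(9) = mex{0,1,2} = 3
g(10) = mex{0,1,3} = 2
g(11) = mex{0,1,2} = 3
g(12) = mex{0,1,3} = 2
The P-positions (g = 0) in 0..12 are 0, 2, 4, 6.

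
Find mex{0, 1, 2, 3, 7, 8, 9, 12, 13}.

4

The values 0, 1, 2, 3 are all present; 4 is the first non-negative integer missing from the set.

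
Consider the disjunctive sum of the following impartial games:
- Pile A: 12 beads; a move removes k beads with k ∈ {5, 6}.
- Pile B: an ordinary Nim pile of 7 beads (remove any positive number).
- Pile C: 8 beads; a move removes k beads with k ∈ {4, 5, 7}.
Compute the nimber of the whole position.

5

Build the Grundy sequence for pile A with g(k) = mex{g(k−s) : s ∈ {5, 6}, s ≤ k}:
g(0) = mex{} = 0
g(1) = mex{} = 0
g(2) = mex{} = 0
g(3) = mex{} = 0
g(4) = mex{} = 0
g(5) = mex{0} = 1
g(6) = mex{0} = 1
g(7) = mex{0} = 1
g(8) = mex{0} = 1
g(9) = mex{0} = 1
g(10) = mex{0,1} = 2
g(11) = mex{1} = 0
g(12) = mex{1} = 0
So g(12) = 0.
Pile B is a plain Nim pile of size 7, so its Grundy value is 7.
Grundy values for pile C (subtraction set {4, 5, 7}):
g(0) = mex{} = 0
g(1) = mex{} = 0
g(2) = mex{} = 0
g(3) = mex{} = 0
g(4) = mex{0} = 1
g(5) = mex{0} = 1
g(6) = mex{0} = 1
g(7) = mex{0} = 1
g(8) = mex{0,1} = 2
So g(8) = 2.
By the Sprague-Grundy theorem, the Grundy value of a sum of independent games is the XOR of the component values.
Combined value = 0 ⊕ 7 ⊕ 2 = 5.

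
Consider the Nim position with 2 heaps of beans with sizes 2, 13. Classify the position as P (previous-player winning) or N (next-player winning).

N-position

Write each in binary and XOR column by column:
  0010  (2)
  1101  (13)
  ----
  1111  (15)
The nim-sum is 15 ≠ 0, so this is an N-position: the player to move can win.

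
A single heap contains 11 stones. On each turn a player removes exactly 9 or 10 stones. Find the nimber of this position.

1

Build the Grundy sequence with g(k) = mex{g(k−s) : s ∈ {9, 10}, s ≤ k}:
g(0) = mex{} = 0
g(1) = mex{} = 0
g(2) = mex{} = 0
g(3) = mex{} = 0
g(4) = mex{} = 0
g(5) = mex{} = 0
g(6) = mex{} = 0
g(7) = mex{} = 0
g(8) = mex{} = 0
g(9) = mex{0} = 1
g(10) = mex{0} = 1
g(11) = mex{0} = 1
So g(11) = 1.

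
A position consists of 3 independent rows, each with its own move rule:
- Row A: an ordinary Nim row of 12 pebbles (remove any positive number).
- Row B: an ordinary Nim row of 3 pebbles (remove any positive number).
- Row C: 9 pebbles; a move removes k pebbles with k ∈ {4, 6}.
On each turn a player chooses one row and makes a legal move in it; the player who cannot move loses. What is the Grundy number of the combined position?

13

Row A is a plain Nim row of size 12, so its Grundy value is 12.
Row B is a plain Nim row of size 3, so its Grundy value is 3.
For row C, compute g(0), g(1), … with moves {4, 6}:
k:     0  1  2  3  4  5  6  7  8  9
g(k):  0  0  0  0  1  1  1  1  2  2
So g(9) = 2.
The value of a disjunctive sum is the nim-sum of the parts.
Combined value = 12 ⊕ 3 ⊕ 2 = 13.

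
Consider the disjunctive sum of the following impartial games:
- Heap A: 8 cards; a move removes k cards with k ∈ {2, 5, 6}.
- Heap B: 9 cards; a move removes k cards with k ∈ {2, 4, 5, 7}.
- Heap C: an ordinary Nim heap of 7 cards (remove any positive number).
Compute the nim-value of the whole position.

Grundy values for heap A (subtraction set {2, 5, 6}):
k:     0  1  2  3  4  5  6  7  8
g(k):  0  0  1  1  0  2  1  3  0
So g(8) = 0.
Build the Grundy sequence for heap B with g(k) = mex{g(k−s) : s ∈ {2, 4, 5, 7}, s ≤ k}:
k:     0  1  2  3  4  5  6  7  8  9
g(k):  0  0  1  1  2  2  3  3  4  0
So g(9) = 0.
Heap C is a plain Nim heap of size 7, so its Grundy value is 7.
The value of a disjunctive sum is the nim-sum of the parts.
Combined value = 0 XOR 0 XOR 7 = 7.

7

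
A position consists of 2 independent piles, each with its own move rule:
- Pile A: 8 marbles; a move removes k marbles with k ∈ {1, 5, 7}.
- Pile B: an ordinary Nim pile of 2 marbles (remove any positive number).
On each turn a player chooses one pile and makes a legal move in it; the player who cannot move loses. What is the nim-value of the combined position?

Build the Grundy sequence for pile A with g(k) = mex{g(k−s) : s ∈ {1, 5, 7}, s ≤ k}:
g(0) = mex{} = 0
g(1) = mex{0} = 1
g(2) = mex{1} = 0
g(3) = mex{0} = 1
g(4) = mex{1} = 0
g(5) = mex{0} = 1
g(6) = mex{1} = 0
g(7) = mex{0} = 1
g(8) = mex{1} = 0
So g(8) = 0.
Pile B is a plain Nim pile of size 2, so its Grundy value is 2.
By the Sprague-Grundy theorem, the Grundy value of a sum of independent games is the XOR of the component values.
Combined value = 0 ⊕ 2 = 2.

2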